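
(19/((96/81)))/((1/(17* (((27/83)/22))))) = 235467/58432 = 4.03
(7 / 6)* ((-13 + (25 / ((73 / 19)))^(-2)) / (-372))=1707881 / 41966250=0.04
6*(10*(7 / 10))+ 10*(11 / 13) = 50.46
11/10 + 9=101/10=10.10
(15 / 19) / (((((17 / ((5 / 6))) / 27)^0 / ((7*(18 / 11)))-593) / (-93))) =175770 / 1419433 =0.12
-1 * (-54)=54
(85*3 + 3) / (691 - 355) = 43 / 56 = 0.77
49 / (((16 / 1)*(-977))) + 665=10395231 / 15632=665.00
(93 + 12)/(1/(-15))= -1575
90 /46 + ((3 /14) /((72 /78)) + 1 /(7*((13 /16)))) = 39591 /16744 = 2.36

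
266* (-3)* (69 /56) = -3933 /4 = -983.25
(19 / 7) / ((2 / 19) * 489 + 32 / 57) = 1083 / 20762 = 0.05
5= 5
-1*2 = -2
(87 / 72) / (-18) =-0.07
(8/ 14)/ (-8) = -1/ 14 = -0.07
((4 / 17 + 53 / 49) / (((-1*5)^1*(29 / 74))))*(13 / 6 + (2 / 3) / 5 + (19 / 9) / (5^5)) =-5252744257 / 3397078125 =-1.55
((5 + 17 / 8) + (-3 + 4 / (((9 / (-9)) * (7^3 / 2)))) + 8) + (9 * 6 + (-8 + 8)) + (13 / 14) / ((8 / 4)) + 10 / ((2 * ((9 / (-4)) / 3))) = 493091 / 8232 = 59.90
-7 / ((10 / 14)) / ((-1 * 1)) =49 / 5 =9.80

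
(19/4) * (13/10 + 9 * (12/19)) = 1327/40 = 33.18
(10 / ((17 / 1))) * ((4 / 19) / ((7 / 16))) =640 / 2261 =0.28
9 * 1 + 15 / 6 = 23 / 2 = 11.50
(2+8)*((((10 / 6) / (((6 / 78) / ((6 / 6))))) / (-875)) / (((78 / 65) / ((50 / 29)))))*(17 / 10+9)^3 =-15925559 / 36540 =-435.84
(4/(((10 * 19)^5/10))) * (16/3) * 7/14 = 2/4642685625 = 0.00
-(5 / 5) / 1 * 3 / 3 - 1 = -2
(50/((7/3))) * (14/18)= 50/3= 16.67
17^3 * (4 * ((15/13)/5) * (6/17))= 20808/13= 1600.62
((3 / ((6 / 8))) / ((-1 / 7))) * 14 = -392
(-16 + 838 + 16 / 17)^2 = 195720100 / 289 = 677232.18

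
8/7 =1.14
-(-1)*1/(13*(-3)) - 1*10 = -391/39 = -10.03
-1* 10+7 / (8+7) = -143 / 15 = -9.53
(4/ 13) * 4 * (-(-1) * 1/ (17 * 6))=8/ 663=0.01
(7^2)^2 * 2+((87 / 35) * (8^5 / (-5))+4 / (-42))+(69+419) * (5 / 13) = -11300.78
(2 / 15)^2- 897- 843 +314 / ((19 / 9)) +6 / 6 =-6798299 / 4275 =-1590.25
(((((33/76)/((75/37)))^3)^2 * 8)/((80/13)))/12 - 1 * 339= -1913826379990569042892163/5645505720000000000000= -339.00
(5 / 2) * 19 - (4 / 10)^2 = 2367 / 50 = 47.34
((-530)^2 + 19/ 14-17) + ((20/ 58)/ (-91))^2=3912337654243/ 13928642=280884.36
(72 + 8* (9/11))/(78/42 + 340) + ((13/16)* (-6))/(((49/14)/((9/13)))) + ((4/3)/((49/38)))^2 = 761435569/2275254828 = 0.33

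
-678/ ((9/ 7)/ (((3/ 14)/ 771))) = -0.15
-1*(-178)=178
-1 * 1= -1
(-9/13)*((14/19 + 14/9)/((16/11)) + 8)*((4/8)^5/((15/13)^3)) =-22139/164160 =-0.13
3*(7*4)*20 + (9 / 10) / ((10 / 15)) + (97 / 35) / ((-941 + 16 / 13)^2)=35133006210193 / 20895712460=1681.35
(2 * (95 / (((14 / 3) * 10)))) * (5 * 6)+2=869 / 7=124.14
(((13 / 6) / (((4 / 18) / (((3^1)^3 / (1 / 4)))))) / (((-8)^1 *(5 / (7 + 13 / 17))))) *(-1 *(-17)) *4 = -69498 / 5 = -13899.60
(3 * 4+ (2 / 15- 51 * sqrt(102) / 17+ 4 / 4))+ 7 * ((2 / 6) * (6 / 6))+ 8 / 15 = 16- 3 * sqrt(102) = -14.30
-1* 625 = -625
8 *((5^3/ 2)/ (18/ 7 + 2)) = 875/ 8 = 109.38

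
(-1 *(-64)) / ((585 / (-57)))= -1216 / 195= -6.24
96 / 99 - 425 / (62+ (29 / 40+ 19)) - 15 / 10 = -1236415 / 215754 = -5.73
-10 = -10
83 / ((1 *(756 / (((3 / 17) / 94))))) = 83 / 402696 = 0.00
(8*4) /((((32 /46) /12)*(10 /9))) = 2484 /5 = 496.80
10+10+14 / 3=74 / 3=24.67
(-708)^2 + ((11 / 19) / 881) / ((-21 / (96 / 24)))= 176203819972 / 351519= 501264.00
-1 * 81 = -81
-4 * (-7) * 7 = 196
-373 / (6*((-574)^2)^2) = -373 / 651326607456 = -0.00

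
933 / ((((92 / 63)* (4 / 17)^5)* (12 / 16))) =27819258201 / 23552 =1181184.54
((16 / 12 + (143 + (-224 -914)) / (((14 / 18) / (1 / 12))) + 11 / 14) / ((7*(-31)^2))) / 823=-8777 / 465050964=-0.00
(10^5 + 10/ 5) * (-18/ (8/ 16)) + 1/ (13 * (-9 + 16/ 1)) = -327606551/ 91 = -3600071.99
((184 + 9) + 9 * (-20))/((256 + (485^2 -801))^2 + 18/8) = 0.00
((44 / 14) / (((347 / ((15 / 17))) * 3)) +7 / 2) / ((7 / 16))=2314168 / 289051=8.01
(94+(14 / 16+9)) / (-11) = -831 / 88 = -9.44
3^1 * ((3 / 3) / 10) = 3 / 10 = 0.30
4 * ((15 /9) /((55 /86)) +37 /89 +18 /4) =88366 /2937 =30.09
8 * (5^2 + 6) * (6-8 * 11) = -20336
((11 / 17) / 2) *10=55 / 17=3.24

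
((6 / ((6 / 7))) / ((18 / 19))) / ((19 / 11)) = 77 / 18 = 4.28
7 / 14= 1 / 2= 0.50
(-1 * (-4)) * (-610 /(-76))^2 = 93025 /361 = 257.69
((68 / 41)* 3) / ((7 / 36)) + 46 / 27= 211490 / 7749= 27.29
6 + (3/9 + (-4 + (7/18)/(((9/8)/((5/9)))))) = 1841/729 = 2.53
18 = 18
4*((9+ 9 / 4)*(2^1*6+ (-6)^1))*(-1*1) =-270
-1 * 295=-295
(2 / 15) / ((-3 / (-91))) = 4.04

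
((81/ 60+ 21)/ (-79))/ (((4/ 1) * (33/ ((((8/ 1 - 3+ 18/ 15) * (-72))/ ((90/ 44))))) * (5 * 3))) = 4619/ 148125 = 0.03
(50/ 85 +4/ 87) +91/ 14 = 21103/ 2958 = 7.13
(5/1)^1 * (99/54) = 55/6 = 9.17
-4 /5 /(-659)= 4 /3295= 0.00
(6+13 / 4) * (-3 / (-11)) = 111 / 44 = 2.52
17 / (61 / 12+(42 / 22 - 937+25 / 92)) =-25806 / 1411339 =-0.02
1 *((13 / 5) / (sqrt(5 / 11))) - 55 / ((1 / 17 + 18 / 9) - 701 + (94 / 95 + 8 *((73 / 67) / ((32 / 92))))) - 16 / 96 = 3.77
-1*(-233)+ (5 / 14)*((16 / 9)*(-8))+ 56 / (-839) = 12043673 / 52857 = 227.85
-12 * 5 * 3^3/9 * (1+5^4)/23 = -112680/23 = -4899.13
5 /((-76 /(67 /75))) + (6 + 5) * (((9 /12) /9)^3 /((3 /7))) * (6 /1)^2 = 6511 /13680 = 0.48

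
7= 7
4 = 4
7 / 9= 0.78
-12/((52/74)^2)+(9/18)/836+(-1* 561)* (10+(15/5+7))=-3177279695/282568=-11244.30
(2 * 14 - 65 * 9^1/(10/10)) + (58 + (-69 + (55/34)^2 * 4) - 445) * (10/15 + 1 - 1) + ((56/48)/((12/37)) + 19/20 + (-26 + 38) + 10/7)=-608875669/728280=-836.05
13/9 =1.44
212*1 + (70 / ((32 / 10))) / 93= 157903 / 744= 212.24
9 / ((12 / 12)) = 9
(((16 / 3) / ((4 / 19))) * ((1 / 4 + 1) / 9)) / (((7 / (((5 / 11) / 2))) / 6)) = 475 / 693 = 0.69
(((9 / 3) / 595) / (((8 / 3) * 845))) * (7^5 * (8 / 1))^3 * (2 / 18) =43406276662336 / 71825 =604333820.57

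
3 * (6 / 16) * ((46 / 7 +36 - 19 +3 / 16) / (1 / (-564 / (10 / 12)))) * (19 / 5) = -192478113 / 2800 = -68742.18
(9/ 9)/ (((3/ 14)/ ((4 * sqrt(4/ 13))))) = 112 * sqrt(13)/ 39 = 10.35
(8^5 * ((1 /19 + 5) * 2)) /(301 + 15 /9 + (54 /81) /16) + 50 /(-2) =147544069 /138035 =1068.89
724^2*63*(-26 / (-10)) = 429300144 / 5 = 85860028.80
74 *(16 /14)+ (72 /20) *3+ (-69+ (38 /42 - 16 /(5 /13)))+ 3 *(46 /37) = -41158 /3885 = -10.59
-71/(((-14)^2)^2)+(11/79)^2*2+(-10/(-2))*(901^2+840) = 974170700604041/239754256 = 4063205.04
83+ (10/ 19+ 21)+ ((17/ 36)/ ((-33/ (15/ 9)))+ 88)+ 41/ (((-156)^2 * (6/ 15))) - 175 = 1602771949/ 91552032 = 17.51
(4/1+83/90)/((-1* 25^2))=-0.01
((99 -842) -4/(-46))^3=-4988815677503/12167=-410028411.07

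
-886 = -886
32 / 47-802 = -37662 / 47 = -801.32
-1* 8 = -8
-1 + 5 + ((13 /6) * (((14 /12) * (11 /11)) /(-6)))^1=773 /216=3.58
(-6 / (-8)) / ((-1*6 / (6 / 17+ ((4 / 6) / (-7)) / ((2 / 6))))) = -1 / 119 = -0.01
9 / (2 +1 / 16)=48 / 11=4.36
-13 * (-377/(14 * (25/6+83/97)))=1426191/20461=69.70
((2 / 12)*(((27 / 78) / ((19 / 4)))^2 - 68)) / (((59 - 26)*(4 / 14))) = -7259504 / 6039891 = -1.20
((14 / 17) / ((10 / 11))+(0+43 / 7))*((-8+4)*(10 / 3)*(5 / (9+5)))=-27960 / 833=-33.57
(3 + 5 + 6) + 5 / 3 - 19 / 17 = 742 / 51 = 14.55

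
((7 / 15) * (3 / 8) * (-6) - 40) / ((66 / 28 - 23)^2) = -0.10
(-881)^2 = 776161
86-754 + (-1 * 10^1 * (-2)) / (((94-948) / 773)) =-292966 / 427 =-686.10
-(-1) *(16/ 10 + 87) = 443/ 5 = 88.60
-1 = -1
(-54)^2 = 2916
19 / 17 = 1.12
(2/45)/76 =1/1710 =0.00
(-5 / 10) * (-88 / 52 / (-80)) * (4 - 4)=0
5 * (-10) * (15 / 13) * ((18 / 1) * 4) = -54000 / 13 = -4153.85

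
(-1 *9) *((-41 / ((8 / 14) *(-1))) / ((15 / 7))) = -6027 / 20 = -301.35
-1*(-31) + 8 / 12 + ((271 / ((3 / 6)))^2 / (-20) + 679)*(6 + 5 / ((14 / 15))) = -16702646 / 105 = -159072.82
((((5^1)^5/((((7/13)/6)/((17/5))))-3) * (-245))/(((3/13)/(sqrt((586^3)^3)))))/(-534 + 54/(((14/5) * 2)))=69167156744477311520 * sqrt(586)/2447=684249930786095645.54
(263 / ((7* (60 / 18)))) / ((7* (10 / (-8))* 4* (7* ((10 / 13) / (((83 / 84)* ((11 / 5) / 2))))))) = -3121547 / 48020000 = -0.07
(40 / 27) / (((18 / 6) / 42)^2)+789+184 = 34111 / 27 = 1263.37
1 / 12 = 0.08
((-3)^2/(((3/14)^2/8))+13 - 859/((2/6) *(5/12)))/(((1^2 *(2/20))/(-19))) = 874722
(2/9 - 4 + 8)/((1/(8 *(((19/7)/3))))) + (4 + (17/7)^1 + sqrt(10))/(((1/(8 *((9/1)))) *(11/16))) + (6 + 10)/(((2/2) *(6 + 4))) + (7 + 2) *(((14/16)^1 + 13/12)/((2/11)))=1152 *sqrt(10)/11 + 133446037/166320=1133.52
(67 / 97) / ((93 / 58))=3886 / 9021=0.43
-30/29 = -1.03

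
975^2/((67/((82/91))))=5996250/469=12785.18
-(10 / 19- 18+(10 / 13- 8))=6102 / 247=24.70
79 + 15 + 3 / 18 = 565 / 6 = 94.17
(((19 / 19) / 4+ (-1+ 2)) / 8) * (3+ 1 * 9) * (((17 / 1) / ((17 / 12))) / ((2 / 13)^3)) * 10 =494325 / 8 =61790.62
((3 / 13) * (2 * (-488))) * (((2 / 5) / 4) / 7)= -1464 / 455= -3.22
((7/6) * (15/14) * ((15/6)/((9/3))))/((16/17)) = 425/384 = 1.11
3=3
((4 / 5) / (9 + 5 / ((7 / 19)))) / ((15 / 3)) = 14 / 1975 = 0.01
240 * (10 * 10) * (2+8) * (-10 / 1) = -2400000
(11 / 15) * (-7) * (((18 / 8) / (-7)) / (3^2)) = 11 / 60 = 0.18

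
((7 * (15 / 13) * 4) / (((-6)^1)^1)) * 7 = -490 / 13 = -37.69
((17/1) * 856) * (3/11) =43656/11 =3968.73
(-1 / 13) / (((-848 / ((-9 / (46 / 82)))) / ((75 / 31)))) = -27675 / 7860112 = -0.00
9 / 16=0.56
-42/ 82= -21/ 41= -0.51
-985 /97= -10.15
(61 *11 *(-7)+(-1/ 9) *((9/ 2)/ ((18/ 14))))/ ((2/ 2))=-84553/ 18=-4697.39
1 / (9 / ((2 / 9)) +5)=2 / 91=0.02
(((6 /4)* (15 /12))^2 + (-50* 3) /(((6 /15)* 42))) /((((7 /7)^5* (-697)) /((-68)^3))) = -700825 /287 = -2441.90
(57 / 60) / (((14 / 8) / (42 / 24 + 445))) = 33953 / 140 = 242.52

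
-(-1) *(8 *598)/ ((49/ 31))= 3026.61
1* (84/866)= 42/433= 0.10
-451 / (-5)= 451 / 5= 90.20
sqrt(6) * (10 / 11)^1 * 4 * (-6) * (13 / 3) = -1040 * sqrt(6) / 11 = -231.59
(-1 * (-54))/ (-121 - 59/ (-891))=-24057/ 53876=-0.45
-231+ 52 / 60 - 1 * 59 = -4337 / 15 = -289.13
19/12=1.58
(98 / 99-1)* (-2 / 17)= 2 / 1683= 0.00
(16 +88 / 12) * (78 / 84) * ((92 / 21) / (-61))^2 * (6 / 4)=275080 / 1640961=0.17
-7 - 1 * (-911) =904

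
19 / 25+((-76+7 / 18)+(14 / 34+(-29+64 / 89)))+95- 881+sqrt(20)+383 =-344319629 / 680850+2*sqrt(5) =-501.25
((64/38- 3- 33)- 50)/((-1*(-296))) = -801/2812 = -0.28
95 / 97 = 0.98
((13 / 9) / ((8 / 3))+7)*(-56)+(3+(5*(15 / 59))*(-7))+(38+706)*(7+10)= 2162899 / 177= 12219.77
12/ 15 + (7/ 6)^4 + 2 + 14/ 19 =663551/ 123120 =5.39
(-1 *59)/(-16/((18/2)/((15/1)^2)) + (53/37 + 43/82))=0.15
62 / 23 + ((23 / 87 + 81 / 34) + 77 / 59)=26682935 / 4014006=6.65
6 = 6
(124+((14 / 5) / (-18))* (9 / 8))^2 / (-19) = -24532209 / 30400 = -806.98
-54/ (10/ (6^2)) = -972/ 5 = -194.40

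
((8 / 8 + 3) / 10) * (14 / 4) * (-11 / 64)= -77 / 320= -0.24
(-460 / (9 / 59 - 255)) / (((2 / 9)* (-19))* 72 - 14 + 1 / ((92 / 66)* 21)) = -62422 / 10996149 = -0.01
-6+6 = 0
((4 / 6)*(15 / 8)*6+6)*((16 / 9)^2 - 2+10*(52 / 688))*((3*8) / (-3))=-26698 / 129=-206.96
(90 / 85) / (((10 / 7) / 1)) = 63 / 85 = 0.74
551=551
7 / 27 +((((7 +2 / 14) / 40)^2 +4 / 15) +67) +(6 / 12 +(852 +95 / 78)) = 1267601747 / 1375920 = 921.28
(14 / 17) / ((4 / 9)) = 63 / 34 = 1.85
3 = 3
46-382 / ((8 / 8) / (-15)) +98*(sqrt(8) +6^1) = 196*sqrt(2) +6364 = 6641.19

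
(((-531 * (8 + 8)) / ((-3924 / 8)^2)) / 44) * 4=-3776 / 1176219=-0.00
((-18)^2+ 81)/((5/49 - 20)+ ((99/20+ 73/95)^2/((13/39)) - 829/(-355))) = 203458878000/40459817453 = 5.03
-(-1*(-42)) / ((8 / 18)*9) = -21 / 2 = -10.50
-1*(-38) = 38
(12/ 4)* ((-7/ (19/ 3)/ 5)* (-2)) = 126/ 95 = 1.33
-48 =-48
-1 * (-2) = 2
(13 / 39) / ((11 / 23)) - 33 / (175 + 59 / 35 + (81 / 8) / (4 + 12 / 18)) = 1693817 / 3305247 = 0.51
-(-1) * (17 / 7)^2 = 5.90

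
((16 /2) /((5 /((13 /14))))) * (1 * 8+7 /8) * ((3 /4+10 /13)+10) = 42529 /280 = 151.89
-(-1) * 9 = 9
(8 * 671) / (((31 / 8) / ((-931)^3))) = -34653853661504 / 31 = -1117866247145.29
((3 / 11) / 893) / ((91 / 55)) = 15 / 81263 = 0.00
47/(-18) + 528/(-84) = -1121/126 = -8.90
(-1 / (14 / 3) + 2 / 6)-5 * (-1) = 215 / 42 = 5.12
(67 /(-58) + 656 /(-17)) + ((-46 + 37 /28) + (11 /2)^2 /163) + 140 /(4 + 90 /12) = -932329924 /12937799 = -72.06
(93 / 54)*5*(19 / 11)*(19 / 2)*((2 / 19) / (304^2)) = 155 / 963072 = 0.00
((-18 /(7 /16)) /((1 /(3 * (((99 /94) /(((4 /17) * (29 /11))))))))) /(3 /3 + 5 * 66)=-1999404 /3158071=-0.63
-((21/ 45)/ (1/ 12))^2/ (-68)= 196/ 425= 0.46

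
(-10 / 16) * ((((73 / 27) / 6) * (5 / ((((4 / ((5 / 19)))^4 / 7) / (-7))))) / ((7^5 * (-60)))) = -228125 / 177965056475136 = -0.00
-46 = -46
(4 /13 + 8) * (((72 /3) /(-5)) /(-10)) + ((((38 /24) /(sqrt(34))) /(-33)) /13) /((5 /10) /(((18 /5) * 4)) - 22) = 38 * sqrt(34) /7689253 + 1296 /325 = 3.99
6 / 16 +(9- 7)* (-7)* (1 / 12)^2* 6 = -5 / 24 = -0.21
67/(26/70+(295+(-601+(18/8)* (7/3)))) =-9380/42053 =-0.22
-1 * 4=-4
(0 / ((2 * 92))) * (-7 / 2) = 0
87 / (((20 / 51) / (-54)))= -119799 / 10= -11979.90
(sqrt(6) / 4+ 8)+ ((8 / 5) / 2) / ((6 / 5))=sqrt(6) / 4+ 26 / 3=9.28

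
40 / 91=0.44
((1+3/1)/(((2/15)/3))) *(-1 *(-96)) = 8640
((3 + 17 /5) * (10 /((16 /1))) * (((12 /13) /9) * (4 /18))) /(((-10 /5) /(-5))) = 80 /351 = 0.23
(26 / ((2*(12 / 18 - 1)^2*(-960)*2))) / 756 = -13 / 161280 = -0.00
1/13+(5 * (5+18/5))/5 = 564/65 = 8.68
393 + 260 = 653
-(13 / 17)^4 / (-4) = 0.09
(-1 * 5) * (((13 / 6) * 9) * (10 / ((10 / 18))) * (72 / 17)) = -126360 / 17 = -7432.94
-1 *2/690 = -1/345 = -0.00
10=10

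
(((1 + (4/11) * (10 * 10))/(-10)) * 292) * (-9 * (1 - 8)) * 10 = -7560756/11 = -687341.45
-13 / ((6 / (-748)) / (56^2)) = 15247232 / 3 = 5082410.67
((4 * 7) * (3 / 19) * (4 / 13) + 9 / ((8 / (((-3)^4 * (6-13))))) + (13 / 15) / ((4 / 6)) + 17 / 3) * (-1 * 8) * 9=55979409 / 1235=45327.46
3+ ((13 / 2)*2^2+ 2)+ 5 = 36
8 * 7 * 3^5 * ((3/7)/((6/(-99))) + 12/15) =-426708/5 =-85341.60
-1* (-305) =305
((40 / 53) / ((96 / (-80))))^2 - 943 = -23829983 / 25281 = -942.60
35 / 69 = 0.51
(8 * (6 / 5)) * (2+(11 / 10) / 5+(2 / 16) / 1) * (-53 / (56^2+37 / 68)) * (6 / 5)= -20283312 / 44434375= -0.46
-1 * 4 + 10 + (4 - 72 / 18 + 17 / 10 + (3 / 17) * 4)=1429 / 170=8.41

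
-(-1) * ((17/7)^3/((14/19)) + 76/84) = 293075/14406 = 20.34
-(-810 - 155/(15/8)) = 2678/3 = 892.67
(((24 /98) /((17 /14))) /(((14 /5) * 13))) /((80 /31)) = 93 /43316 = 0.00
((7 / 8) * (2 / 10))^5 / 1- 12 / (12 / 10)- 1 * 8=-1843183193 / 102400000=-18.00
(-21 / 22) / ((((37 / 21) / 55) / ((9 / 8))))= -19845 / 592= -33.52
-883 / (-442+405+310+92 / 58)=-25607 / 7963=-3.22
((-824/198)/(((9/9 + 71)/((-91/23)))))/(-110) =-9373/4508460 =-0.00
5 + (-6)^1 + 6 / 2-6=-4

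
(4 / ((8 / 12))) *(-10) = -60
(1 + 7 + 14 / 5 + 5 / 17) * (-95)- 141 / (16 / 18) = -164909 / 136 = -1212.57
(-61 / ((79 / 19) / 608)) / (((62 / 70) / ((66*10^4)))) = -16277923200000 / 2449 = -6646763250.31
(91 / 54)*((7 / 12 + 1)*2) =1729 / 324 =5.34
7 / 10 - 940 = -9393 / 10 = -939.30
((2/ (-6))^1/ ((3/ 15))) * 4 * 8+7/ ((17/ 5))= -2615/ 51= -51.27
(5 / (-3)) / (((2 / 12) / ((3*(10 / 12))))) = -25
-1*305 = -305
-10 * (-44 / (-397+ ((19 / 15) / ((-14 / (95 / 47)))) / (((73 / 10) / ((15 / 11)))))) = -14530285 / 13111408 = -1.11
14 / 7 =2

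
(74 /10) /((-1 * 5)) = -37 /25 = -1.48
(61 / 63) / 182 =61 / 11466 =0.01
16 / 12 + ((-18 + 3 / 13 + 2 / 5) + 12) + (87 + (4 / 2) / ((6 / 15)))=17153 / 195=87.96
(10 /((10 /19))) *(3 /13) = 57 /13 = 4.38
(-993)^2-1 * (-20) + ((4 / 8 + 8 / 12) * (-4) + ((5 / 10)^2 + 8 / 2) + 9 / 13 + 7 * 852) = 992033.28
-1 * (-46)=46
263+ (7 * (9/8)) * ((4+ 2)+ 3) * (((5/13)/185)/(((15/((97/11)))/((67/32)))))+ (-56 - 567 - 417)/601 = 1064173341951/4070260480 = 261.45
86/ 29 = 2.97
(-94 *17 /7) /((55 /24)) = -38352 /385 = -99.62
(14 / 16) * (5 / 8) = 35 / 64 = 0.55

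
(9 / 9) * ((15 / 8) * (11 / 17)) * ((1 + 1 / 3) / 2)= 55 / 68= 0.81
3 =3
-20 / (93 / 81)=-540 / 31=-17.42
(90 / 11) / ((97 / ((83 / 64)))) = 3735 / 34144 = 0.11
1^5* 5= 5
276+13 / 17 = 4705 / 17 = 276.76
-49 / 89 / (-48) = 49 / 4272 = 0.01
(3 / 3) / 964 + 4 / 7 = 3863 / 6748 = 0.57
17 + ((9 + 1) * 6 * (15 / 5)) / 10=35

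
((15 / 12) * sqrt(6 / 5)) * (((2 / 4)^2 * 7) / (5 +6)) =0.22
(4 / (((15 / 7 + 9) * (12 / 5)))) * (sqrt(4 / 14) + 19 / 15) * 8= 20 * sqrt(14) / 117 + 532 / 351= 2.16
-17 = -17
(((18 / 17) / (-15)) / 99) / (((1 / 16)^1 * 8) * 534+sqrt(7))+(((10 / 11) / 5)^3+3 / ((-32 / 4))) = -11902932717 / 32257956280+sqrt(7) / 99973005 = -0.37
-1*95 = -95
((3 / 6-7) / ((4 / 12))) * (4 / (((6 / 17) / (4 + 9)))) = -2873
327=327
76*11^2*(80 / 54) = 367840 / 27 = 13623.70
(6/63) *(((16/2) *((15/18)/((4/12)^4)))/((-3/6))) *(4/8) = -360/7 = -51.43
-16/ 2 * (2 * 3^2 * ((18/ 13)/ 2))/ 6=-216/ 13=-16.62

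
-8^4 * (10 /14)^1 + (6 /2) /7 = -20477 /7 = -2925.29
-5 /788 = -0.01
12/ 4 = 3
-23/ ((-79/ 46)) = 1058/ 79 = 13.39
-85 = -85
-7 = -7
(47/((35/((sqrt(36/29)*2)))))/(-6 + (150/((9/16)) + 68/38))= 8037*sqrt(29)/3796100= 0.01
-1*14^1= -14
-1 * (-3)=3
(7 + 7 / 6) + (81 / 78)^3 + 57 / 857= 9.35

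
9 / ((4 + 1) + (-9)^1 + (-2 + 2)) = -9 / 4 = -2.25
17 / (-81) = -17 / 81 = -0.21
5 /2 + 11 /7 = 57 /14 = 4.07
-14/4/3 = -7/6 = -1.17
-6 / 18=-1 / 3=-0.33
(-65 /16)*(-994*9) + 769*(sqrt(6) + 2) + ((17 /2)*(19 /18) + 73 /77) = 769*sqrt(6) + 210067955 /5544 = 39774.70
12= 12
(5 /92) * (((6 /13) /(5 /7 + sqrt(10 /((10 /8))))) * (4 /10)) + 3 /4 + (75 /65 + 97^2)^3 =294 * sqrt(2) /109733 + 61812188416871580803 /74179508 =833278490022.77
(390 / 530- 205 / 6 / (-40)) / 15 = 809 / 7632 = 0.11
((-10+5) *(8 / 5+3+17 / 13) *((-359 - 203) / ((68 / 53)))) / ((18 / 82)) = 39079232 / 663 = 58943.03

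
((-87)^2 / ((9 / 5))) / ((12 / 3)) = 4205 / 4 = 1051.25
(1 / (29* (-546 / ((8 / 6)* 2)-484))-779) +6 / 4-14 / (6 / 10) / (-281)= -104720380619 / 134702970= -777.42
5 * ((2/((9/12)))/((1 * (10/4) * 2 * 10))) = 4/15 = 0.27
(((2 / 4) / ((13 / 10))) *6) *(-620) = -1430.77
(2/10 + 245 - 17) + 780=1008.20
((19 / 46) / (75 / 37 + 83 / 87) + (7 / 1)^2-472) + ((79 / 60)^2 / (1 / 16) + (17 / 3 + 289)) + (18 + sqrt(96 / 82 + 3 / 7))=-8189513719 / 99318600 + 3 * sqrt(14637) / 287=-81.19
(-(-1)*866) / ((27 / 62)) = 53692 / 27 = 1988.59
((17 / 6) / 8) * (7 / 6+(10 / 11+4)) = 6817 / 3168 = 2.15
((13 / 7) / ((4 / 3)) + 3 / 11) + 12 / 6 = 3.67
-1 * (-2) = 2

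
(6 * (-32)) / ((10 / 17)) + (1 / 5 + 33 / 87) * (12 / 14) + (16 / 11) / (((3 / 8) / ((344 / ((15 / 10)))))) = 8090936 / 14355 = 563.63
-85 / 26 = -3.27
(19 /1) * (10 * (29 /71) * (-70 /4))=-96425 /71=-1358.10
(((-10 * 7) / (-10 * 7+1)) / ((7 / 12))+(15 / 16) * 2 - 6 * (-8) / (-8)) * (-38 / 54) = 1.68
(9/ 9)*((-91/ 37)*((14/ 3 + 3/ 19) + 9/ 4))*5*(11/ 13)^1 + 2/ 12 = -206533/ 2812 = -73.45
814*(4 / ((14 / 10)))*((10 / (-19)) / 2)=-81400 / 133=-612.03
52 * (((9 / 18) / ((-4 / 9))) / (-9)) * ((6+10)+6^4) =8528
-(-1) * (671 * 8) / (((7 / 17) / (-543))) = -49552008 / 7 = -7078858.29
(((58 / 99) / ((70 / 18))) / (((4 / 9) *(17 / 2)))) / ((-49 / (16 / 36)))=-116 / 320705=-0.00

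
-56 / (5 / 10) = -112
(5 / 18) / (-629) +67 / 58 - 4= -467105 / 164169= -2.85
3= 3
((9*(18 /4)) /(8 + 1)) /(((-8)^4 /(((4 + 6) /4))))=45 /16384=0.00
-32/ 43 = -0.74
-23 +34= 11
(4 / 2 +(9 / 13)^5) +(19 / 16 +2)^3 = 52535884703 / 1520816128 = 34.54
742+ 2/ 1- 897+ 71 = -82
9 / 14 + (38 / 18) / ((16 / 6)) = 241 / 168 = 1.43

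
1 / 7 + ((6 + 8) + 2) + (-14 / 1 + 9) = 78 / 7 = 11.14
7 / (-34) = -7 / 34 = -0.21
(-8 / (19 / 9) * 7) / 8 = -3.32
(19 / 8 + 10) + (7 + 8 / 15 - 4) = 1909 / 120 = 15.91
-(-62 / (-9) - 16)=82 / 9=9.11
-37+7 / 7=-36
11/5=2.20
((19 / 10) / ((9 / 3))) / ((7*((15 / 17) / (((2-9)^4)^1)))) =110789 / 450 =246.20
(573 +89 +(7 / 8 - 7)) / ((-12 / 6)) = -5247 / 16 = -327.94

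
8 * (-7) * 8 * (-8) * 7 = 25088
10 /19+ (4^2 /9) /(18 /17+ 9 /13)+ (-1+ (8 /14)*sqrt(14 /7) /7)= 0.66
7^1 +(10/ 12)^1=7.83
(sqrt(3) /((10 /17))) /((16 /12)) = 51 * sqrt(3) /40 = 2.21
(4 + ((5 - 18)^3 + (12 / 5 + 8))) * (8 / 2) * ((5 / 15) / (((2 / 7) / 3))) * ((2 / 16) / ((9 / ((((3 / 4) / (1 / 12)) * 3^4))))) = -6187671 / 20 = -309383.55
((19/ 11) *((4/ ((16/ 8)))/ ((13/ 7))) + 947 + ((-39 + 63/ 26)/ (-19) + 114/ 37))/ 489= 63927485/ 32772454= 1.95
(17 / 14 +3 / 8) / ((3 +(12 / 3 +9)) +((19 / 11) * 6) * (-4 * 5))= -979 / 117824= -0.01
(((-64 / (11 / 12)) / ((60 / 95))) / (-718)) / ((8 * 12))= 19 / 11847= 0.00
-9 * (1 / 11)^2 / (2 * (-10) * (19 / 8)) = 18 / 11495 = 0.00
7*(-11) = -77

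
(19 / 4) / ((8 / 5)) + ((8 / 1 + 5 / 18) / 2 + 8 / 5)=12539 / 1440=8.71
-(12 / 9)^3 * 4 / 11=-256 / 297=-0.86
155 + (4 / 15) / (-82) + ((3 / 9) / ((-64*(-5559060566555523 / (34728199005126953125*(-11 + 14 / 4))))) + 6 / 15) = -12928719317422283109413 / 145869749266416923520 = -88.63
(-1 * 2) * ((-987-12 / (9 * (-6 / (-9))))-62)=2102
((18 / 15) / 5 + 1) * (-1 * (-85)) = 527 / 5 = 105.40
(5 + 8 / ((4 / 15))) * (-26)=-910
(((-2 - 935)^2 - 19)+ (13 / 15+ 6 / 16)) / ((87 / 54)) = 316062447 / 580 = 544935.25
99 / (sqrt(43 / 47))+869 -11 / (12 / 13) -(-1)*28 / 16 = 99*sqrt(2021) / 43+5153 / 6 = 962.34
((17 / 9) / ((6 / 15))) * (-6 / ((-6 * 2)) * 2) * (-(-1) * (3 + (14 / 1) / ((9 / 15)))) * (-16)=-53720 / 27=-1989.63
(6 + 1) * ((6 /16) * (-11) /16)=-231 /128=-1.80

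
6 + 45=51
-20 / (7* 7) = -20 / 49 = -0.41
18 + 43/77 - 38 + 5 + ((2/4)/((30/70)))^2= -36259/2772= -13.08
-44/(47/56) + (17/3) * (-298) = -245494/141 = -1741.09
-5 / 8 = -0.62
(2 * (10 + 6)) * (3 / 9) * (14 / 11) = 13.58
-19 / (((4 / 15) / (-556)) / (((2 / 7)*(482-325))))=1777015.71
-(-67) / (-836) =-67 / 836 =-0.08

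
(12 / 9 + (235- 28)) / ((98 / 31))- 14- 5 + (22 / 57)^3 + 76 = 2231569727 / 18148914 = 122.96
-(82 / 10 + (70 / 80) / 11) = -3643 / 440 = -8.28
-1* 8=-8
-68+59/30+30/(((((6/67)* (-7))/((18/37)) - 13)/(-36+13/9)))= 140417/21540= 6.52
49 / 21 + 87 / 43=562 / 129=4.36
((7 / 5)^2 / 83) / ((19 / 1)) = 49 / 39425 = 0.00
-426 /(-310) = 213 /155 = 1.37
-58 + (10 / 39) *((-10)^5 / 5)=-202262 / 39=-5186.21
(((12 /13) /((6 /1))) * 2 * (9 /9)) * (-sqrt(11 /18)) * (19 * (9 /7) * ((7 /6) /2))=-19 * sqrt(22) /26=-3.43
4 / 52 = 1 / 13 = 0.08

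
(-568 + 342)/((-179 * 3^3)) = 226/4833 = 0.05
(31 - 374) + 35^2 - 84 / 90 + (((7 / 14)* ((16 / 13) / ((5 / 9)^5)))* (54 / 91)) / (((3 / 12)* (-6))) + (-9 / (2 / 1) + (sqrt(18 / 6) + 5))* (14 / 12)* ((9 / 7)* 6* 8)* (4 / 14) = 144* sqrt(3) / 7 + 9834636664 / 11090625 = 922.38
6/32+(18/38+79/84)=10225/6384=1.60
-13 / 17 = -0.76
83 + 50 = 133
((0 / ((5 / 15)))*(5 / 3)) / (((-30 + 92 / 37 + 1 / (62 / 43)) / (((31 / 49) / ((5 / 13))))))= 0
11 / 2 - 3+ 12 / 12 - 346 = -685 / 2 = -342.50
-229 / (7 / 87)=-19923 / 7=-2846.14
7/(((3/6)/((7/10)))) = 49/5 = 9.80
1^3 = 1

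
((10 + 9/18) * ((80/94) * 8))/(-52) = -840/611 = -1.37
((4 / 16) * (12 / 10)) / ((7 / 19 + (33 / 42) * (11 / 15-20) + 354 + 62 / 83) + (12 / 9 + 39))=99351 / 125947477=0.00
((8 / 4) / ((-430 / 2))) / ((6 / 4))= -4 / 645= -0.01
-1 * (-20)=20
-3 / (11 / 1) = -3 / 11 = -0.27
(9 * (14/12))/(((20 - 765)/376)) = -3948/745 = -5.30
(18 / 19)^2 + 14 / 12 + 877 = 1904053 / 2166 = 879.06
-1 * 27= -27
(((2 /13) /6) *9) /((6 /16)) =8 /13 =0.62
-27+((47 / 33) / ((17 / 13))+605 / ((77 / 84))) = 355724 / 561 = 634.09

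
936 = 936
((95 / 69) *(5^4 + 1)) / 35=11894 / 483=24.63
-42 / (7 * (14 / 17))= -51 / 7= -7.29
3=3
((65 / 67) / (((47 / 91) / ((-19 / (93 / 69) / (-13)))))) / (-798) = -1495 / 585714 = -0.00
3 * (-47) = -141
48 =48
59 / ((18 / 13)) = 767 / 18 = 42.61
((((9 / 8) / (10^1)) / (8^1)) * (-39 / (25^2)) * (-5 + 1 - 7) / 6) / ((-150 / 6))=-1287 / 20000000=-0.00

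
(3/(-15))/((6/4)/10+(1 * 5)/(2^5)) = -32/49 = -0.65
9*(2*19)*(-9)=-3078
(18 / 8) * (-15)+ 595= 2245 / 4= 561.25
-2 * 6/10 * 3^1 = -18/5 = -3.60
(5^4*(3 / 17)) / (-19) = -5.80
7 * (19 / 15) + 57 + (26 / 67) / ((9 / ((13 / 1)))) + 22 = 266608 / 3015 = 88.43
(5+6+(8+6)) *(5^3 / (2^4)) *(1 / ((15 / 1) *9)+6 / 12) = 85625 / 864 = 99.10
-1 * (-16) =16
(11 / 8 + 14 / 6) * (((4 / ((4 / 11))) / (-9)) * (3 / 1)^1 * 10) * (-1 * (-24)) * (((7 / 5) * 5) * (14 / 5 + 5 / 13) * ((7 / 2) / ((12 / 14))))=-7723331 / 26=-297051.19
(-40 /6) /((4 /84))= -140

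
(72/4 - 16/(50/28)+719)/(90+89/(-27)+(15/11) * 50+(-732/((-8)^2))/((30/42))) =86491152/16498115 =5.24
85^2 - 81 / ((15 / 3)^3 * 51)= 15353098 / 2125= 7224.99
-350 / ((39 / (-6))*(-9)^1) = -700 / 117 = -5.98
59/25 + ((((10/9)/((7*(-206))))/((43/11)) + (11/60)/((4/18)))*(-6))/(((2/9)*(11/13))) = -148558379/6200600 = -23.96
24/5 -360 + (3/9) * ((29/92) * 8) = -122254/345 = -354.36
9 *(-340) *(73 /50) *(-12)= 268056 /5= 53611.20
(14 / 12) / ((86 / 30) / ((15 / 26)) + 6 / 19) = 9975 / 45184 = 0.22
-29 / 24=-1.21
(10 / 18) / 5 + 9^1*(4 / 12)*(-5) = -14.89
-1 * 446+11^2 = -325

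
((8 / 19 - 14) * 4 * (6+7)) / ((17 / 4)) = -166.14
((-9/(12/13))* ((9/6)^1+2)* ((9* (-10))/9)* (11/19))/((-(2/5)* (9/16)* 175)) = -286/57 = -5.02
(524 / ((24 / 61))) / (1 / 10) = 39955 / 3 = 13318.33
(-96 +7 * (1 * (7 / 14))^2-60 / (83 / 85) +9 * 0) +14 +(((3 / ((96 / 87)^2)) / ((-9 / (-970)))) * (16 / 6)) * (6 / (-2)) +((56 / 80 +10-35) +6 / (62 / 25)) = -2287.98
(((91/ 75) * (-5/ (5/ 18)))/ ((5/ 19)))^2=107619876/ 15625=6887.67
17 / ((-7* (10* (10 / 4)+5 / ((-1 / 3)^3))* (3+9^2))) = 17 / 64680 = 0.00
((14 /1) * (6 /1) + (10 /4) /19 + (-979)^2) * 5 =182119775 /38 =4792625.66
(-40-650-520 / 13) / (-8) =365 / 4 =91.25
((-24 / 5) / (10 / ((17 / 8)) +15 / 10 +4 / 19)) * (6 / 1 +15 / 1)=-325584 / 20725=-15.71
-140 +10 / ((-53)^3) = -20842790 / 148877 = -140.00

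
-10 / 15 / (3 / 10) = -20 / 9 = -2.22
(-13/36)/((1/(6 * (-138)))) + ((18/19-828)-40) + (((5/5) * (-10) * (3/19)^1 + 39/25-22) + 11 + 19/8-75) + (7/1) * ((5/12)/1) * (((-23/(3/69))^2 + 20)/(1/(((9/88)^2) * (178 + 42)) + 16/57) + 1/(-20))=35781992695243/31372800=1140541.89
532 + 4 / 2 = 534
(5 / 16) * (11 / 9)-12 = -1673 / 144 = -11.62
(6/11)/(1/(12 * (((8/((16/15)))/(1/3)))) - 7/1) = -1620/20779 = -0.08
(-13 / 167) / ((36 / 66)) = -143 / 1002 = -0.14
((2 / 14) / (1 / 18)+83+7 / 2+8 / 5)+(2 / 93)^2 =54895483 / 605430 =90.67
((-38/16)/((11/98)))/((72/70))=-32585/1584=-20.57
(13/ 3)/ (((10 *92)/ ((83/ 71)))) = 1079/ 195960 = 0.01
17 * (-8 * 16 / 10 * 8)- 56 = -1796.80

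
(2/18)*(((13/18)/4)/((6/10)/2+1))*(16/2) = 10/81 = 0.12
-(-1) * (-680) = -680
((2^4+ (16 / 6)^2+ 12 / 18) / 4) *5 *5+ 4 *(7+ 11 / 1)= 3971 / 18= 220.61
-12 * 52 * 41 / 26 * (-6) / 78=984 / 13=75.69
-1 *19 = -19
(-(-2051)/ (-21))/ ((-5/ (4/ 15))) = 1172/ 225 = 5.21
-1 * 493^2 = -243049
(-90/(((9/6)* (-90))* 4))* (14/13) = 7/39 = 0.18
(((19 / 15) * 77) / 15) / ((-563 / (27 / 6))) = -1463 / 28150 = -0.05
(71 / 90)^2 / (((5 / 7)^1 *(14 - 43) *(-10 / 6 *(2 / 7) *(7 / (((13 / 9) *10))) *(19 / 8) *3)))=917462 / 50209875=0.02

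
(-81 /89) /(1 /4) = -324 /89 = -3.64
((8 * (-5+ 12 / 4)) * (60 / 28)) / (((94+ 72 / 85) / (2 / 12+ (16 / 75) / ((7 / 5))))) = -22780 / 197519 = -0.12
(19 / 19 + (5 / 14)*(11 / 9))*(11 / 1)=1991 / 126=15.80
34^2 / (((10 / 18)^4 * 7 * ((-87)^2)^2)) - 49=-151623270739 / 3094354375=-49.00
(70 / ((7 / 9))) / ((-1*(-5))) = 18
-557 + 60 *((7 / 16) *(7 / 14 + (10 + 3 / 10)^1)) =-547 / 2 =-273.50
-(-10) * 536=5360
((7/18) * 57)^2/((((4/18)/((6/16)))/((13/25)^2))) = 8968323/40000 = 224.21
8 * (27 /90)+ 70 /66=571 /165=3.46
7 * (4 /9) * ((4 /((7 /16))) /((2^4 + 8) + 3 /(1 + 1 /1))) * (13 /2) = 3328 /459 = 7.25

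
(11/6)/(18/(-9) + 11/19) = -209/162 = -1.29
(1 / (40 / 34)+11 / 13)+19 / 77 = 38897 / 20020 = 1.94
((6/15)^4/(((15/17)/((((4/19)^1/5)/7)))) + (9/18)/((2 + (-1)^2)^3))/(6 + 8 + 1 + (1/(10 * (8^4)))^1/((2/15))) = 17184432128/13789608328125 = 0.00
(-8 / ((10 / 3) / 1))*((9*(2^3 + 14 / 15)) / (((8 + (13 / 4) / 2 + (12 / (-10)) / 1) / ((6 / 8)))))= -28944 / 1685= -17.18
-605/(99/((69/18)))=-1265/54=-23.43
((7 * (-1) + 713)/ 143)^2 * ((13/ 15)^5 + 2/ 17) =3903118236716/ 263983809375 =14.79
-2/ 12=-1/ 6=-0.17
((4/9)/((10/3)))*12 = 1.60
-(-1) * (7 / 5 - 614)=-3063 / 5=-612.60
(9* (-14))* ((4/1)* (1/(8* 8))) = -63/8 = -7.88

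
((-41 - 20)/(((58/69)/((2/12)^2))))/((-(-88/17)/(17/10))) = -405467/612480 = -0.66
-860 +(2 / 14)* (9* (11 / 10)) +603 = -17891 / 70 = -255.59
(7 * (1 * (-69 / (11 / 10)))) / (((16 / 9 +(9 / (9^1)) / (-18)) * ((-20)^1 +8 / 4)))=4830 / 341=14.16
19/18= 1.06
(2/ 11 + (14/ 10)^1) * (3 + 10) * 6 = 6786/ 55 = 123.38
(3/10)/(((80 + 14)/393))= 1.25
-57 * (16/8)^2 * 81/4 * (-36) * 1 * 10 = 1662120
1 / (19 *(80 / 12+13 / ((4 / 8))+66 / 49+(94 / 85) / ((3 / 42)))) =12495 / 11750588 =0.00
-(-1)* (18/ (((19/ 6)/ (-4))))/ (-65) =432/ 1235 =0.35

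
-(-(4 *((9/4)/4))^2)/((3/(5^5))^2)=87890625/16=5493164.06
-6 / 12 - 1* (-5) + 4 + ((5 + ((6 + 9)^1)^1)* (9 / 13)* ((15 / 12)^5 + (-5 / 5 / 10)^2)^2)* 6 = 167687123347 / 212992000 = 787.29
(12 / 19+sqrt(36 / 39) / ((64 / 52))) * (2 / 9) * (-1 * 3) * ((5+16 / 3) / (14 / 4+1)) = -31 * sqrt(39) / 162 -496 / 513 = -2.16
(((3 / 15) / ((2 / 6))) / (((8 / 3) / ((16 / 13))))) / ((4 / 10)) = 9 / 13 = 0.69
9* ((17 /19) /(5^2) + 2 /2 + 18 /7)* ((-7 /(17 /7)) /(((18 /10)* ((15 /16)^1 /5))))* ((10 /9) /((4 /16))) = -3582208 /2907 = -1232.27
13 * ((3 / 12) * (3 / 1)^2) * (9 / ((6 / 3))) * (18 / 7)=9477 / 28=338.46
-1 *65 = -65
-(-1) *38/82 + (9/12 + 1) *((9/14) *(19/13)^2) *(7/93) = 1107149/1718392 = 0.64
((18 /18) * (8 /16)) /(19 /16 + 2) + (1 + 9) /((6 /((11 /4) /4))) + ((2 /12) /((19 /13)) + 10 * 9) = 91.42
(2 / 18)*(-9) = -1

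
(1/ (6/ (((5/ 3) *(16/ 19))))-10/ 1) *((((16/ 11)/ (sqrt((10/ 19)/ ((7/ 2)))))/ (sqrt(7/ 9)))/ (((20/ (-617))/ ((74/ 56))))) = 3812443 *sqrt(95)/ 21945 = 1693.28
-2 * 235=-470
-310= -310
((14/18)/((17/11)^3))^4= 7535366532507121/3822584498464461921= 0.00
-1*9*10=-90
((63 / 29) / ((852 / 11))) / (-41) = -231 / 337676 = -0.00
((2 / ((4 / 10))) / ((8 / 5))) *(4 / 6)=25 / 12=2.08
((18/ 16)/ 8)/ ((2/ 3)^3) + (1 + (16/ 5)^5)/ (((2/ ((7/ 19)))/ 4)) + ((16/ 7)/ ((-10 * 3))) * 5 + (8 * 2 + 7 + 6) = 176883838753/ 638400000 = 277.07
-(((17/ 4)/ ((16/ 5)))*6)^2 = -65025/ 1024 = -63.50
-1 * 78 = -78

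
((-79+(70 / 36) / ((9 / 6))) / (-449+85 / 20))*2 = 16784 / 48033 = 0.35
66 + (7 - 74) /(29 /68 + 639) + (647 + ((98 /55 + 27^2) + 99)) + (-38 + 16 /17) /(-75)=62737214343 /40654735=1543.17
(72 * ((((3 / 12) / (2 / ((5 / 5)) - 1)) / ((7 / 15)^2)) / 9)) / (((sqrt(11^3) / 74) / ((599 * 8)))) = 89263.92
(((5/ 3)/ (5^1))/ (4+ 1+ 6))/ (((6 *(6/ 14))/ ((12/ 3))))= 0.05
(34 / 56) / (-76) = -17 / 2128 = -0.01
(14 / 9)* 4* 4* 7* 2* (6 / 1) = 2090.67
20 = 20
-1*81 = -81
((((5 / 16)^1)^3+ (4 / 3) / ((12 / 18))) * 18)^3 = 419399233848477 / 8589934592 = 48824.50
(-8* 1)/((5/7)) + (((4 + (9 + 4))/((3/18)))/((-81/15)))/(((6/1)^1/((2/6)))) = -4961/405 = -12.25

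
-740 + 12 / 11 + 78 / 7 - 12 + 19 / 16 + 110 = -774409 / 1232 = -628.58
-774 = -774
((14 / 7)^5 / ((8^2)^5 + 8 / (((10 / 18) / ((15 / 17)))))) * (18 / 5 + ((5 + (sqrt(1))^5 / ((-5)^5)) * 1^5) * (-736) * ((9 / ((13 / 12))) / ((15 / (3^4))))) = -2280116335032 / 463470597484375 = -0.00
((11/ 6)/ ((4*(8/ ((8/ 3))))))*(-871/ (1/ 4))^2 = 16690102/ 9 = 1854455.78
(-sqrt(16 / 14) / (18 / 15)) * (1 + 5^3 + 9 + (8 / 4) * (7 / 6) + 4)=-2120 * sqrt(14) / 63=-125.91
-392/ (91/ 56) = -3136/ 13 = -241.23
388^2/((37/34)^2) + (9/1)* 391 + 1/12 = 2146157869/16428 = 130640.24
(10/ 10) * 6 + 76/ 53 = 394/ 53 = 7.43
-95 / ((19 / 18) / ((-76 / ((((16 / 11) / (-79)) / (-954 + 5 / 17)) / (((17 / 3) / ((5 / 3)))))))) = 2409235587 / 2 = 1204617793.50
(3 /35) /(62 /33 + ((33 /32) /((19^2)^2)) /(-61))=0.05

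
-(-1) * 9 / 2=9 / 2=4.50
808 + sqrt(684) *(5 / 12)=5 *sqrt(19) / 2 + 808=818.90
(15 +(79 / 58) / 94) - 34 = -103509 / 5452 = -18.99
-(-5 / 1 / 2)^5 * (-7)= -21875 / 32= -683.59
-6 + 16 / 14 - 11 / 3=-179 / 21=-8.52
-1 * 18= -18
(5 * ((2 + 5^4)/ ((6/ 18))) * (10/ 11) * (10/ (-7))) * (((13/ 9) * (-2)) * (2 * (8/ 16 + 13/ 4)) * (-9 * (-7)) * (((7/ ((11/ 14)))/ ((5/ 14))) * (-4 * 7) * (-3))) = 34935859636.36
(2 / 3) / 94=1 / 141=0.01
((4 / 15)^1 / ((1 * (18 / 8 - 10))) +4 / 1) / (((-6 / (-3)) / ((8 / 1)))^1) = 7376 / 465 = 15.86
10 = 10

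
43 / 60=0.72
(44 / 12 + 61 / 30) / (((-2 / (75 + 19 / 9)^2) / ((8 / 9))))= -18302168 / 1215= -15063.51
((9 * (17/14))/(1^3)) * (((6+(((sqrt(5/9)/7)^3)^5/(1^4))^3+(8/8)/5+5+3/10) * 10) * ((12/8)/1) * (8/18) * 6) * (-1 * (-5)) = 25135.71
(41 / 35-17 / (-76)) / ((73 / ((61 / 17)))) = 226371 / 3301060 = 0.07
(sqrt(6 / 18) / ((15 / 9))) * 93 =93 * sqrt(3) / 5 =32.22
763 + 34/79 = 60311/79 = 763.43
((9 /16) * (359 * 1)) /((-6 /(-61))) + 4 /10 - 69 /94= 15436283 /7520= 2052.70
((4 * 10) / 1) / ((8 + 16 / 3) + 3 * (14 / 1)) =60 / 83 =0.72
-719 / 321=-2.24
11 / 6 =1.83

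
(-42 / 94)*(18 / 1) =-378 / 47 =-8.04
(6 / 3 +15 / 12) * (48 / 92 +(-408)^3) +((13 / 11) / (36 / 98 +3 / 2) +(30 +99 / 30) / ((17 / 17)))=-102196351423703 / 462990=-220731228.37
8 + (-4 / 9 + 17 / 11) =901 / 99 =9.10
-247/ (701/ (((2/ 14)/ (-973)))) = 0.00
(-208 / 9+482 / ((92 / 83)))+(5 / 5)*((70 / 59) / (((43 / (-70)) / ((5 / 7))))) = 431005483 / 1050318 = 410.36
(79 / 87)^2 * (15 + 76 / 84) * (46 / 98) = 47943362 / 7788501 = 6.16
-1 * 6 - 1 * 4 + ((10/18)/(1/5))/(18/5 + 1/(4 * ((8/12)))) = -13310/1431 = -9.30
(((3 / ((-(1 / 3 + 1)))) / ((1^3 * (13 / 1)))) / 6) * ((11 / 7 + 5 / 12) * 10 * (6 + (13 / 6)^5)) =-49855345 / 1617408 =-30.82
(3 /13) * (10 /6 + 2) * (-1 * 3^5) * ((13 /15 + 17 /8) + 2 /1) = -533709 /520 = -1026.36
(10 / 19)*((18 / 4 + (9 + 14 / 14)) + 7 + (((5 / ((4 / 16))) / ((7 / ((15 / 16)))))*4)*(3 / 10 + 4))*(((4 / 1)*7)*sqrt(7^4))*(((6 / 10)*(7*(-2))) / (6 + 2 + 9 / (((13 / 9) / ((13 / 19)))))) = -7787472 / 233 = -33422.63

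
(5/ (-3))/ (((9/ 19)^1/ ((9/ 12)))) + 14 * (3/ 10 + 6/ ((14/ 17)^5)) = 193030057/ 864360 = 223.32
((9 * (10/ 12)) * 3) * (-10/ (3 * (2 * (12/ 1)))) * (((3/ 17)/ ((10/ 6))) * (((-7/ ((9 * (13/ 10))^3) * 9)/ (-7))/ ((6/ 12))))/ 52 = -625/ 8739666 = -0.00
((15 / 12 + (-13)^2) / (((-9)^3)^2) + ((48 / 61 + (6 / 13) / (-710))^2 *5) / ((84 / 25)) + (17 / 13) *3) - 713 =-5567423858077483739 / 7861852827932922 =-708.16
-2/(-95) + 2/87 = 364/8265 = 0.04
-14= -14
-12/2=-6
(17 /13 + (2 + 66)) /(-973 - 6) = -901 /12727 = -0.07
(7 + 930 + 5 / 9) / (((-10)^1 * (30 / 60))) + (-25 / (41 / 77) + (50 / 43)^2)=-795233467 / 3411405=-233.11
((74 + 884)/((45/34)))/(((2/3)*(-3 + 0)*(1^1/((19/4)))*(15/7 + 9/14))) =-1083019/1755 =-617.10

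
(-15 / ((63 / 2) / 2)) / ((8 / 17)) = -85 / 42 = -2.02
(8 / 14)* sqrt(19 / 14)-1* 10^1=-9.33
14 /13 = 1.08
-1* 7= -7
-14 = -14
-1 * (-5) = 5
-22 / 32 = -11 / 16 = -0.69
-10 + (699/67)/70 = -46201/4690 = -9.85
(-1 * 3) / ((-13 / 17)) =51 / 13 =3.92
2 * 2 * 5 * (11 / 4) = 55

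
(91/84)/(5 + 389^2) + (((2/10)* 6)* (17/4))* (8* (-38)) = -14076949759/9079560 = -1550.40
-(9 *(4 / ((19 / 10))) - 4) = -284 / 19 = -14.95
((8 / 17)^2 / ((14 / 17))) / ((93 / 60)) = 640 / 3689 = 0.17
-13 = -13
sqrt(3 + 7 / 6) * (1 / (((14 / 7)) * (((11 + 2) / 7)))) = 0.55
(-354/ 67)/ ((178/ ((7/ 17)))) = -1239/ 101371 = -0.01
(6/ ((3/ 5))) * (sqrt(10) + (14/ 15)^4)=76832/ 10125 + 10 * sqrt(10)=39.21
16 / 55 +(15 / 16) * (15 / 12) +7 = 29789 / 3520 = 8.46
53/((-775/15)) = -159/155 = -1.03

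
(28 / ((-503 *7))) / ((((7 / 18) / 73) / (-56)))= 42048 / 503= 83.59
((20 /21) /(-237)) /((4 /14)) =-10 /711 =-0.01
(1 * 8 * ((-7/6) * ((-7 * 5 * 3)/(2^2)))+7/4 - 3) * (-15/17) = -14625/68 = -215.07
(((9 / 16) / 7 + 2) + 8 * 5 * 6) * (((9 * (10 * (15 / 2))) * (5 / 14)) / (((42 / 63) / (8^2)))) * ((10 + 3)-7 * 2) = -274519125 / 49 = -5602431.12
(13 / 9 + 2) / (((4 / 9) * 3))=31 / 12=2.58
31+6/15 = 157/5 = 31.40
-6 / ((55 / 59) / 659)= -233286 / 55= -4241.56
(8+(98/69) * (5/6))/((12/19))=14.54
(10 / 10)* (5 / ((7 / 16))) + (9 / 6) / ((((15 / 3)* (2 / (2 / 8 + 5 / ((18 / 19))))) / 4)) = 6193 / 420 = 14.75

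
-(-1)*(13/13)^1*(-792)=-792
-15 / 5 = -3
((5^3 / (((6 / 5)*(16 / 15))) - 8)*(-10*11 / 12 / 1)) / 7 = -157795 / 1344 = -117.41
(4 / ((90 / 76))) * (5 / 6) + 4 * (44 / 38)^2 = 79708 / 9747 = 8.18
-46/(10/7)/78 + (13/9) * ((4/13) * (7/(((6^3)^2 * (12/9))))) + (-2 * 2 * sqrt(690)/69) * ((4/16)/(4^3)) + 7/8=4205327/9097920-sqrt(690)/4416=0.46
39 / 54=13 / 18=0.72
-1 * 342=-342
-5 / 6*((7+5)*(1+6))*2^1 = -140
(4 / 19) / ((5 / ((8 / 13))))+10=12382 / 1235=10.03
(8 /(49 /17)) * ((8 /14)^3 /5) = 8704 /84035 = 0.10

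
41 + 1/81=3322/81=41.01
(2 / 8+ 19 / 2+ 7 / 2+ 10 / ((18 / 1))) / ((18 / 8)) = 497 / 81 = 6.14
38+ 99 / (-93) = 1145 / 31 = 36.94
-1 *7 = -7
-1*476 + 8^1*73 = 108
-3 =-3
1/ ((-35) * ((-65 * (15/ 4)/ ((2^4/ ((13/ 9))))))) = 192/ 147875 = 0.00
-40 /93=-0.43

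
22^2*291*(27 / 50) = 76055.76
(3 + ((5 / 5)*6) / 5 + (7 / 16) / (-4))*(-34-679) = -933317 / 320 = -2916.62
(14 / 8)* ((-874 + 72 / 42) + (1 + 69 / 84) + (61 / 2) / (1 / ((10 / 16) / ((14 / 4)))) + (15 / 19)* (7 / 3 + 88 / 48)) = -916879 / 608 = -1508.02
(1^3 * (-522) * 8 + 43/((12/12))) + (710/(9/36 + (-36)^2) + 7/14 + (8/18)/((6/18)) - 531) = -29004593/6222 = -4661.62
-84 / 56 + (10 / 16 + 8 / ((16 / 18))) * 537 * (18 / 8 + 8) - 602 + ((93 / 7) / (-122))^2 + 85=306078861085 / 5834528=52459.92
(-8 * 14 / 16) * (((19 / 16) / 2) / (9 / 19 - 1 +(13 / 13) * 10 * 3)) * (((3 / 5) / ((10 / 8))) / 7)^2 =-3249 / 4900000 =-0.00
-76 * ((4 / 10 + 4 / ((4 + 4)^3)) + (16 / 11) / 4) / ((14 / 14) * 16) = -103189 / 28160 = -3.66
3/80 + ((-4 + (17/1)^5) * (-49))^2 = 387229926592256723/80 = 4840374082403209.04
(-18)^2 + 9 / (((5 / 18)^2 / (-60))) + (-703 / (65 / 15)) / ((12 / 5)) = -6742.00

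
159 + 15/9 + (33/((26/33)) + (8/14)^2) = 775399/3822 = 202.88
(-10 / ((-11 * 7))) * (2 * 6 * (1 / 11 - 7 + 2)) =-7.65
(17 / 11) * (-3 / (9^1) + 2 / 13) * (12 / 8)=-119 / 286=-0.42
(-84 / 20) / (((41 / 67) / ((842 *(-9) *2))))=21324492 / 205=104021.91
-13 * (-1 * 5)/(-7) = -65/7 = -9.29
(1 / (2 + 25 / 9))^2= 81 / 1849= 0.04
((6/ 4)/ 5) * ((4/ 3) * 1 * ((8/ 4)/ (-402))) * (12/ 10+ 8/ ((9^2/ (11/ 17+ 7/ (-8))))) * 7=-1694/ 103275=-0.02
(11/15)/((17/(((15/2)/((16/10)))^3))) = 309375/69632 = 4.44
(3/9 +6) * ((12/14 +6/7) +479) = 3044.52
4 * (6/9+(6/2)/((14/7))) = 26/3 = 8.67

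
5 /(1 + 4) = 1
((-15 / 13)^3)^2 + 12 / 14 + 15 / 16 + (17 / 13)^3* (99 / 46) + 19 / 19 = 123931613375 / 12433859984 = 9.97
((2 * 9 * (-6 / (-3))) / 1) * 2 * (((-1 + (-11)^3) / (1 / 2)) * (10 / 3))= -639360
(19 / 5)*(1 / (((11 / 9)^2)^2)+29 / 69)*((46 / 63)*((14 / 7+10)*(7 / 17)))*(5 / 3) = 133349296 / 6720219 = 19.84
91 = 91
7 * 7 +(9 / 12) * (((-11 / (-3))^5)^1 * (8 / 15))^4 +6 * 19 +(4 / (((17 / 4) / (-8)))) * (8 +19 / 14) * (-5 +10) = 11708055619.25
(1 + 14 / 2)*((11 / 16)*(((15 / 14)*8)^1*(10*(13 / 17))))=42900 / 119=360.50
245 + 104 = 349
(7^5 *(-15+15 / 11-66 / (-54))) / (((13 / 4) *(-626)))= 41311606 / 402831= 102.55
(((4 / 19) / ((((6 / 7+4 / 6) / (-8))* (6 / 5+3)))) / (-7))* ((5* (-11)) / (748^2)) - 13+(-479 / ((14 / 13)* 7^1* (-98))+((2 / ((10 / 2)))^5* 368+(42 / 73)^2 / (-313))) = -103825625437685080343 / 12094734827178850000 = -8.58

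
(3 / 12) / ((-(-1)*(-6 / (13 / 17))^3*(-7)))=2197 / 29713824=0.00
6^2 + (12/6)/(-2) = 35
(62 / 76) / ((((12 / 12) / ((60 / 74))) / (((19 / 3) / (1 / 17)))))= 2635 / 37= 71.22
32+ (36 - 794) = -726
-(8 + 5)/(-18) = 13/18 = 0.72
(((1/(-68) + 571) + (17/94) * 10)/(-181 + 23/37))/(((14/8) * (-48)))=0.04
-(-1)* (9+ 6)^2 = 225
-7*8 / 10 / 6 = -0.93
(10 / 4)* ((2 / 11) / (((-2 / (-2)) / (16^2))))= 1280 / 11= 116.36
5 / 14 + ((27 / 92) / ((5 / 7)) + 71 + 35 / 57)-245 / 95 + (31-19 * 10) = -16371199 / 183540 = -89.20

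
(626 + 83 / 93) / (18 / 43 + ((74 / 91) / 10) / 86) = 2281318130 / 1526781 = 1494.20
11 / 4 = 2.75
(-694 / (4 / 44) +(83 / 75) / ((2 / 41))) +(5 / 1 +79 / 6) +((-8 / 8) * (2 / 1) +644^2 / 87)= -2828.07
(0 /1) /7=0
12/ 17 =0.71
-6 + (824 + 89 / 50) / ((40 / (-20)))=-41889 / 100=-418.89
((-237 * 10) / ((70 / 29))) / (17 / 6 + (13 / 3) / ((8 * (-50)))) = -2749200 / 7903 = -347.87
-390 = -390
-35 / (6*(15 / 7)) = -49 / 18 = -2.72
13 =13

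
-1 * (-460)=460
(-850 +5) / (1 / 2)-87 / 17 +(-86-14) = -30517 / 17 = -1795.12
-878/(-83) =878/83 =10.58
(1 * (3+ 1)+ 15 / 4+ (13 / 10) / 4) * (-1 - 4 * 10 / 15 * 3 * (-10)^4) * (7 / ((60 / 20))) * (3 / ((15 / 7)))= -422058609 / 200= -2110293.04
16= 16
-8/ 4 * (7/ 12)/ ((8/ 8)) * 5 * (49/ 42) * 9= -245/ 4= -61.25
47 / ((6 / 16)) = 376 / 3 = 125.33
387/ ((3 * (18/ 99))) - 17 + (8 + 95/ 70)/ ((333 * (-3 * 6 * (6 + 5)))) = 639229999/ 923076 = 692.50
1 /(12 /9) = 3 /4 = 0.75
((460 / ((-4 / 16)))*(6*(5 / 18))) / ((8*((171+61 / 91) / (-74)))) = 3872050 / 23433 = 165.24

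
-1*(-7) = 7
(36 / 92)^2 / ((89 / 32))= 2592 / 47081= 0.06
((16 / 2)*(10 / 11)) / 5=1.45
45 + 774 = 819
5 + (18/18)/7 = 36/7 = 5.14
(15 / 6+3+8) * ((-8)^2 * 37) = 31968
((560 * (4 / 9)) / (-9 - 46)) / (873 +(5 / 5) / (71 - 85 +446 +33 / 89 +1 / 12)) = -206913728 / 39917366379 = -0.01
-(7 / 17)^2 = -49 / 289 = -0.17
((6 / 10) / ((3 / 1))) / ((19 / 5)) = 0.05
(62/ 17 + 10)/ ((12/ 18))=348/ 17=20.47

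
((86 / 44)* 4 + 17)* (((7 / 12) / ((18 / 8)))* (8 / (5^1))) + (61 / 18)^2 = 21.78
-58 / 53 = -1.09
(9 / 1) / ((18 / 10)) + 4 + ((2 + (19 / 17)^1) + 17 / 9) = 2143 / 153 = 14.01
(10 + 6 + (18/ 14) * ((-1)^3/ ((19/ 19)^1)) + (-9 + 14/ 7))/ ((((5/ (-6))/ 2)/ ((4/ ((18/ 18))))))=-2592/ 35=-74.06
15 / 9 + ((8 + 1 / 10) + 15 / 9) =343 / 30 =11.43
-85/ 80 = -17/ 16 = -1.06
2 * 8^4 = 8192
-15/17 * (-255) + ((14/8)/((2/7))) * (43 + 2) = 4005/8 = 500.62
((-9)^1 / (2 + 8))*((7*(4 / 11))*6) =-756 / 55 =-13.75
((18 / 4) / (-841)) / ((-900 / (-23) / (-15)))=69 / 33640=0.00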